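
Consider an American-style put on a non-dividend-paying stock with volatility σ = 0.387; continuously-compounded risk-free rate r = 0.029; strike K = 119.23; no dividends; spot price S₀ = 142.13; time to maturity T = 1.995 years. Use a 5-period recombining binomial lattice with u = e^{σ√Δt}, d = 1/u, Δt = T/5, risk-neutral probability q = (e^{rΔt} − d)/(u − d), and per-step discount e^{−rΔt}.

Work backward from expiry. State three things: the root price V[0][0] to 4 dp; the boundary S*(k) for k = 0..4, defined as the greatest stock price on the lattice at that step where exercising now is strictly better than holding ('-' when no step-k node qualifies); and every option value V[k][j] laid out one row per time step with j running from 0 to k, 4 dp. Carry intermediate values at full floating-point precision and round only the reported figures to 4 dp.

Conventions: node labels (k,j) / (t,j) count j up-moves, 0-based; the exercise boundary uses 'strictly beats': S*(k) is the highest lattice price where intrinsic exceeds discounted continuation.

price = 15.7132
boundary = - - - 68.2638 87.1677
tree:
15.7132
24.0492 6.4306
35.7354 11.0868 1.1867
50.9662 18.9519 2.2346 0.0000
65.7704 32.0623 4.2078 0.0000 0.0000
77.3641 50.9662 7.9235 0.0000 0.0000 0.0000

Δt=0.39900, u=1.27692, d=0.78313, q=0.46276, disc=e^(-rΔt)=0.98850
k=5 terminal: V=max(K-S,0) → 77.3641 50.9662 7.9235 0.0000 0.0000 0.0000
k=4: j=0 S=53.4596 intr=65.7704 cont=64.3988 V=65.7704[EX]; j=1 S=87.1677 intr=32.0623 cont=30.6906 V=32.0623[EX]; j=2 S=142.1300 intr=0.0000 cont=4.2078 V=4.2078[hold]; j=3 S=231.7480 intr=0.0000 cont=0.0000 V=0.0000[hold]; j=4 S=377.8732 intr=0.0000 cont=0.0000 V=0.0000[hold]  S*(4)=87.1677
k=3: j=0 S=68.2638 intr=50.9662 cont=49.5945 V=50.9662[EX]; j=1 S=111.3065 intr=7.9235 cont=18.9519 V=18.9519[hold]; j=2 S=181.4892 intr=0.0000 cont=2.2346 V=2.2346[hold]; j=3 S=295.9246 intr=0.0000 cont=0.0000 V=0.0000[hold]  S*(3)=68.2638
k=2: j=0 S=87.1677 intr=32.0623 cont=35.7354 V=35.7354[hold]; j=1 S=142.1300 intr=0.0000 cont=11.0868 V=11.0868[hold]; j=2 S=231.7480 intr=0.0000 cont=1.1867 V=1.1867[hold]  S*(2)=-
k=1: j=0 S=111.3065 intr=7.9235 cont=24.0492 V=24.0492[hold]; j=1 S=181.4892 intr=0.0000 cont=6.4306 V=6.4306[hold]  S*(1)=-
k=0: j=0 S=142.1300 intr=0.0000 cont=15.7132 V=15.7132[hold]  S*(0)=-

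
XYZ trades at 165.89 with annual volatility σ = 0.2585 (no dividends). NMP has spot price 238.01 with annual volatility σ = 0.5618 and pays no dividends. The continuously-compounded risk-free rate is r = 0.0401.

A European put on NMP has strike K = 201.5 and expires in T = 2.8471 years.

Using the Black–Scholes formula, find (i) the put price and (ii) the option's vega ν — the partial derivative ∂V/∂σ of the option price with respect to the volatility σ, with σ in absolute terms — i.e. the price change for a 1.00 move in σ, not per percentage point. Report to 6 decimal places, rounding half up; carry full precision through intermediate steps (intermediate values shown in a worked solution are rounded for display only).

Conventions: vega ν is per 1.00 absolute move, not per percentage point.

price = 50.056996
ν = 119.106058

σ√T = 0.5618·√2.8471 = 0.947945
d₁ = (ln(S/K) + (r+σ²/2)T) / (σ√T) = (ln(238.01/201.5) + (0.0401+0.5618²/2)·2.8471) / 0.947945 = (0.166523 + 0.563468) / 0.947945 = 0.770078
d₂ = d₁ − σ√T = 0.770078 − 0.947945 = -0.177867
e^{−rT} = 0.892107
N(−d₁) = 0.220627,  N(−d₂) = 0.570586
Put price V = K·e^{−rT}·N(−d₂) − S·N(−d₁) = 102.568363 − 52.511367 = 50.056996
φ(d₁) = (1/√(2π))·e^{−d₁²/2} = 0.296577
ν = S·φ(d₁)·√T = 119.106058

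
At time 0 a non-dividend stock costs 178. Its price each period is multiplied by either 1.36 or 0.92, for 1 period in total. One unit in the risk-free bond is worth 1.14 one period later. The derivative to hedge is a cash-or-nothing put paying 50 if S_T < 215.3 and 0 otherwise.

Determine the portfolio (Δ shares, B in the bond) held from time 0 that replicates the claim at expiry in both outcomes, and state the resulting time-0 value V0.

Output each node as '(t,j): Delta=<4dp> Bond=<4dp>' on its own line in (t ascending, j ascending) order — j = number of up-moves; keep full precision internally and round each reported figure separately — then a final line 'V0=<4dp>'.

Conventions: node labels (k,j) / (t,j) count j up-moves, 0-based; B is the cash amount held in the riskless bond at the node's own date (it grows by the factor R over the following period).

Since d<R<u, set p* = (R−d)/(u−d) = 0.5000; price each node as the discounted p*-expectation of its children.
Payoffs at expiry: V(1,0)=50.0000, V(1,1)=0.0000
(0,0): S=178.0000. Δ = (V_up−V_dn)/(S_up−S_dn) = (0.0000−50.0000)/(242.0800−163.7600) = -0.6384. V = [p*·0.0000 + (1−p*)·50.0000]/1.14 = 21.9298. B = V − Δ·S = 135.5662.
Check: Δ(0,0)·S0 + B(0,0) = 21.9298 = V0.

(0,0): Delta=-0.6384 Bond=135.5662
V0=21.9298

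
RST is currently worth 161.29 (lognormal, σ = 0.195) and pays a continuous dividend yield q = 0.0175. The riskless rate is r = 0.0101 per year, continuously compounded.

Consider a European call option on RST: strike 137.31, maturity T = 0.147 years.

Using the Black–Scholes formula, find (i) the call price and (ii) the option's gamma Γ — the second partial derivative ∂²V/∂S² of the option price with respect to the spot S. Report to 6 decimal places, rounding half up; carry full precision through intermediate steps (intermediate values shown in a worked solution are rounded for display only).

price = 23.833848
Γ = 0.003094

σ√T = 0.195·√0.147 = 0.074764
d₁ = (ln(S/K) + (r−q+σ²/2)T) / (σ√T) = (ln(161.29/137.31) + (0.0101−0.0175+0.195²/2)·0.147) / 0.074764 = (0.160963 + 0.001707) / 0.074764 = 2.175774
d₂ = d₁ − σ√T = 2.175774 − 0.074764 = 2.101010
e^{−rT} = 0.998516
e^{−qT} = 0.997431
N(d₁) = 0.985214,  N(d₂) = 0.982180
Call price V = S·e^{−qT}·N(d₁) − K·e^{−rT}·N(d₂) = 158.496897 − 134.663049 = 23.833848
φ(d₁) = (1/√(2π))·e^{−d₁²/2} = 0.037406
Γ = e^{−qT}·φ(d₁) / (S·σ·√T) = 0.003094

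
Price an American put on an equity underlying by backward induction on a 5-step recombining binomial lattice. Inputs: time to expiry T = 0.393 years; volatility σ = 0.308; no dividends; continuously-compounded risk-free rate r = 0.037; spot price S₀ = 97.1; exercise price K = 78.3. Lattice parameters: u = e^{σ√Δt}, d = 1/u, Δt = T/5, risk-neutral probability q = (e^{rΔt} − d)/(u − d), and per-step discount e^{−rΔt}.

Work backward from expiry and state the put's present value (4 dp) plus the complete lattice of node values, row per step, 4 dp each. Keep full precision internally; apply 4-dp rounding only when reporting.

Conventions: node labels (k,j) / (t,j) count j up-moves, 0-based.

price = 1.0389
tree:
1.0389
1.8529 0.2155
3.2616 0.4282 0.0000
5.6458 0.8509 0.0000 0.0000
9.5593 1.6908 0.0000 0.0000 0.0000
15.2460 3.3597 0.0000 0.0000 0.0000 0.0000

Δt=0.07860  u=1.09019  d=0.91727  q=0.49527  discount=0.99710
step 5 (expiry): payoffs max(K−S,0) = 15.2460 3.3597 0.0000 0.0000 0.0000 0.0000
k=4: (k=4,j=0): S=68.7407, K−S=9.5593, hold=9.3319 ⇒ V=9.5593 exercise | (k=4,j=1): S=81.6990, K−S=0.0000, hold=1.6908 ⇒ V=1.6908 continue | (k=4,j=2): S=97.1000, K−S=0.0000, hold=0.0000 ⇒ V=0.0000 continue | (k=4,j=3): S=115.4043, K−S=0.0000, hold=0.0000 ⇒ V=0.0000 continue | (k=4,j=4): S=137.1590, K−S=0.0000, hold=0.0000 ⇒ V=0.0000 continue
k=3: (k=3,j=0): S=74.9403, K−S=3.3597, hold=5.6458 ⇒ V=5.6458 continue | (k=3,j=1): S=89.0672, K−S=0.0000, hold=0.8509 ⇒ V=0.8509 continue | (k=3,j=2): S=105.8572, K−S=0.0000, hold=0.0000 ⇒ V=0.0000 continue | (k=3,j=3): S=125.8123, K−S=0.0000, hold=0.0000 ⇒ V=0.0000 continue
k=2: (k=2,j=0): S=81.6990, K−S=0.0000, hold=3.2616 ⇒ V=3.2616 continue | (k=2,j=1): S=97.1000, K−S=0.0000, hold=0.4282 ⇒ V=0.4282 continue | (k=2,j=2): S=115.4043, K−S=0.0000, hold=0.0000 ⇒ V=0.0000 continue
k=1: (k=1,j=0): S=89.0672, K−S=0.0000, hold=1.8529 ⇒ V=1.8529 continue | (k=1,j=1): S=105.8572, K−S=0.0000, hold=0.2155 ⇒ V=0.2155 continue
k=0: (k=0,j=0): S=97.1000, K−S=0.0000, hold=1.0389 ⇒ V=1.0389 continue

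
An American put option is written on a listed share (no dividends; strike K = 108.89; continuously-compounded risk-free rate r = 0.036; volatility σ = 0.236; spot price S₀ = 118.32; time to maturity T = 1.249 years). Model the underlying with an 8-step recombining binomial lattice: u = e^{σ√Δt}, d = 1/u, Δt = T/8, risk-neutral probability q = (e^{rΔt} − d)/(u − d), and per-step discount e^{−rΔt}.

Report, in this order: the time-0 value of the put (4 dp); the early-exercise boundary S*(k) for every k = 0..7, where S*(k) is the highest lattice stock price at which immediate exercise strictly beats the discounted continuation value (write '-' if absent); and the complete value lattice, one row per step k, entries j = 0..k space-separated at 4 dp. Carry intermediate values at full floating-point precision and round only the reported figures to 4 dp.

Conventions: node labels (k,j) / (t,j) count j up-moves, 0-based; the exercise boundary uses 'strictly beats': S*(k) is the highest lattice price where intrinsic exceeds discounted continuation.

price = 6.4325
boundary = - - - - 81.4829 74.2282 81.4829 89.4467
tree:
6.4325
9.7030 3.3223
14.2137 5.4227 1.3158
20.1247 8.6211 2.3715 0.3034
27.4071 13.2639 4.2003 0.6187 0.0000
34.6618 19.5779 7.2689 1.2617 0.0000 0.0000
41.2707 27.4071 12.1790 2.5730 0.0000 0.0000 0.0000
47.2911 34.6618 19.4433 5.2473 0.0000 0.0000 0.0000 0.0000
52.7755 41.2707 27.4071 10.7011 0.0000 0.0000 0.0000 0.0000 0.0000

Δt=0.15613  u=1.09774  d=0.91097  q=0.50688  discount=0.99440
step 8 (expiry): payoffs max(K−S,0) = 52.7755 41.2707 27.4071 10.7011 0.0000 0.0000 0.0000 0.0000 0.0000
step 7: (k=7,j=0): S=61.5989, K−S=47.2911, hold=46.6808 ⇒ V=47.2911 exercise | (k=7,j=1): S=74.2282, K−S=34.6618, hold=34.0515 ⇒ V=34.6618 exercise | (k=7,j=2): S=89.4467, K−S=19.4433, hold=18.8330 ⇒ V=19.4433 exercise | (k=7,j=3): S=107.7855, K−S=1.1045, hold=5.2473 ⇒ V=5.2473 continue | (k=7,j=4): S=129.8841, K−S=0.0000, hold=0.0000 ⇒ V=0.0000 continue | (k=7,j=5): S=156.5135, K−S=0.0000, hold=0.0000 ⇒ V=0.0000 continue | (k=7,j=6): S=188.6026, K−S=0.0000, hold=0.0000 ⇒ V=0.0000 continue | (k=7,j=7): S=227.2707, K−S=0.0000, hold=0.0000 ⇒ V=0.0000 continue  boundary S*=89.4467
step 6: (k=6,j=0): S=67.6193, K−S=41.2707, hold=40.6604 ⇒ V=41.2707 exercise | (k=6,j=1): S=81.4829, K−S=27.4071, hold=26.7968 ⇒ V=27.4071 exercise | (k=6,j=2): S=98.1889, K−S=10.7011, hold=12.1790 ⇒ V=12.1790 continue | (k=6,j=3): S=118.3200, K−S=0.0000, hold=2.5730 ⇒ V=2.5730 continue | (k=6,j=4): S=142.5785, K−S=0.0000, hold=0.0000 ⇒ V=0.0000 continue | (k=6,j=5): S=171.8105, K−S=0.0000, hold=0.0000 ⇒ V=0.0000 continue | (k=6,j=6): S=207.0359, K−S=0.0000, hold=0.0000 ⇒ V=0.0000 continue  boundary S*=81.4829
step 5: (k=5,j=0): S=74.2282, K−S=34.6618, hold=34.0515 ⇒ V=34.6618 exercise | (k=5,j=1): S=89.4467, K−S=19.4433, hold=19.5779 ⇒ V=19.5779 continue | (k=5,j=2): S=107.7855, K−S=1.1045, hold=7.2689 ⇒ V=7.2689 continue | (k=5,j=3): S=129.8841, K−S=0.0000, hold=1.2617 ⇒ V=1.2617 continue | (k=5,j=4): S=156.5135, K−S=0.0000, hold=0.0000 ⇒ V=0.0000 continue | (k=5,j=5): S=188.6026, K−S=0.0000, hold=0.0000 ⇒ V=0.0000 continue  boundary S*=74.2282
step 4: (k=4,j=0): S=81.4829, K−S=27.4071, hold=26.8646 ⇒ V=27.4071 exercise | (k=4,j=1): S=98.1889, K−S=10.7011, hold=13.2639 ⇒ V=13.2639 continue | (k=4,j=2): S=118.3200, K−S=0.0000, hold=4.2003 ⇒ V=4.2003 continue | (k=4,j=3): S=142.5785, K−S=0.0000, hold=0.6187 ⇒ V=0.6187 continue | (k=4,j=4): S=171.8105, K−S=0.0000, hold=0.0000 ⇒ V=0.0000 continue  boundary S*=81.4829
step 3: (k=3,j=0): S=89.4467, K−S=19.4433, hold=20.1247 ⇒ V=20.1247 continue | (k=3,j=1): S=107.7855, K−S=1.1045, hold=8.6211 ⇒ V=8.6211 continue | (k=3,j=2): S=129.8841, K−S=0.0000, hold=2.3715 ⇒ V=2.3715 continue | (k=3,j=3): S=156.5135, K−S=0.0000, hold=0.3034 ⇒ V=0.3034 continue  boundary S*=-
step 2: (k=2,j=0): S=98.1889, K−S=10.7011, hold=14.2137 ⇒ V=14.2137 continue | (k=2,j=1): S=118.3200, K−S=0.0000, hold=5.4227 ⇒ V=5.4227 continue | (k=2,j=2): S=142.5785, K−S=0.0000, hold=1.3158 ⇒ V=1.3158 continue  boundary S*=-
step 1: (k=1,j=0): S=107.7855, K−S=1.1045, hold=9.7030 ⇒ V=9.7030 continue | (k=1,j=1): S=129.8841, K−S=0.0000, hold=3.3223 ⇒ V=3.3223 continue  boundary S*=-
step 0: (k=0,j=0): S=118.3200, K−S=0.0000, hold=6.4325 ⇒ V=6.4325 continue  boundary S*=-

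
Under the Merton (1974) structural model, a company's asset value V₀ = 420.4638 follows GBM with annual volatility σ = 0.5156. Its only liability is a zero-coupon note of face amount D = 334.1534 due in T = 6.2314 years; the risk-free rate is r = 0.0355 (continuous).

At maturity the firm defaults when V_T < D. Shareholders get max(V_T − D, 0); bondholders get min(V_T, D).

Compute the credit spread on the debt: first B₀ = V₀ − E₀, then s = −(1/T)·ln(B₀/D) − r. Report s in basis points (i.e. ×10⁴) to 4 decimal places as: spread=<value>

spread=726.0517

Equity is a call on the firm's assets struck at D = 334.1534:
d₁ = [ln(V₀/D) + (r + σ²/2)T] / (σ√T)
   = [ln(420.4638/334.1534) + (0.0355 + 0.5·0.5156²)·6.2314] / (0.5156·√6.2314)
   = [0.229758 + 1.049503] / 1.287081 = 0.993925
d₂ = d₁ − σ√T = 0.993925 − 1.287081 = -0.293156
N(d₁) = 0.839870,  N(d₂) = 0.384701,  e^(−rT) = 0.801545
E₀ = V₀·N(d₁) − D·e^(−rT)·N(d₂)
   = 420.4638·0.839870 − 334.1534·0.801545·0.384701 = 250.097021
B₀ = V₀ − E₀ = 420.4638 − 250.097021 = 170.366779
spread = −(1/T)·ln(B₀/D) − r = −(1/6.2314)·ln(170.366779/334.1534) − 0.0355 = 0.07260517
in basis points: 0.07260517 × 10⁴ = 726.0517 bp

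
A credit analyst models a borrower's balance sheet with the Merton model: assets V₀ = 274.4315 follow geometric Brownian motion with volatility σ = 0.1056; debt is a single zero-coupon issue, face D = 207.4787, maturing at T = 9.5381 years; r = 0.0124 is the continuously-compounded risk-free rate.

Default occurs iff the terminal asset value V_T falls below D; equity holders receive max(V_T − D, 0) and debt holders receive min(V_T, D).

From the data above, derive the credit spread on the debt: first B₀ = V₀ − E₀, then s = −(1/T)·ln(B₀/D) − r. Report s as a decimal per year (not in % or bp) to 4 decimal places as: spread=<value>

spread=0.0022

Equity is a call on the firm's assets struck at D = 207.4787:
d₁ = [ln(V₀/D) + (r + σ²/2)T] / (σ√T)
   = [ln(274.4315/207.4787) + (0.0124 + 0.5·0.1056²)·9.5381] / (0.1056·√9.5381)
   = [0.279673 + 0.171454] / 0.326133 = 1.383260
d₂ = d₁ − σ√T = 1.383260 − 0.326133 = 1.057127
N(d₁) = 0.916707,  N(d₂) = 0.854773,  e^(−rT) = 0.888454
E₀ = V₀·N(d₁) − D·e^(−rT)·N(d₂)
   = 274.4315·0.916707 − 207.4787·0.888454·0.854773 = 94.008546
B₀ = V₀ − E₀ = 274.4315 − 94.008546 = 180.422954
spread = −(1/T)·ln(B₀/D) − r = −(1/9.5381)·ln(180.422954/207.4787) − 0.0124 = 0.00224913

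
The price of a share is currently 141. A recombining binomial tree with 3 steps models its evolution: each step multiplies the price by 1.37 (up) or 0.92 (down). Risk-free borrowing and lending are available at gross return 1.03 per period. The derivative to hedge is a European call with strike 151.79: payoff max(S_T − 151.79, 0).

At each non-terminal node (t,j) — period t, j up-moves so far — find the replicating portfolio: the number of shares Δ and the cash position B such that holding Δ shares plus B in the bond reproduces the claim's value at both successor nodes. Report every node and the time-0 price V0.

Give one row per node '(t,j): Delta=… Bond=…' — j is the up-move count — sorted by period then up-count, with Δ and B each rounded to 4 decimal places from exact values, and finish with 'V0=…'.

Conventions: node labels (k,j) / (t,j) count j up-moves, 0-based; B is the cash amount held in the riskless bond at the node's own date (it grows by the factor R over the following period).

(0,0): Delta=0.6439 Bond=-72.1170
(1,0): Delta=0.4723 Bond=-52.0230
(1,1): Delta=1.0000 Bond=-143.0766
(2,0): Delta=0.2180 Bond=-23.2413
(2,1): Delta=1.0000 Bond=-147.3689
(2,2): Delta=1.0000 Bond=-147.3689
V0=18.6668

Arbitrage-free pricing uses the up-move probability p* = (R−d)/(u−d) = 0.2444, discounting each step at R = 1.03.
Payoffs at expiry: V(3,0)=0.0000, V(3,1)=11.7091, V(3,2)=91.6815, V(3,3)=210.7708
(2,0): S=119.3424. Δ = (V_up−V_dn)/(S_up−S_dn) = (11.7091−0.0000)/(163.4991−109.7950) = 0.2180. V = [p*·11.7091 + (1−p*)·0.0000]/1.03 = 2.7789. B = V − Δ·S = -23.2413.
(2,1): S=177.7164. Δ = (V_up−V_dn)/(S_up−S_dn) = (91.6815−11.7091)/(243.4715−163.4991) = 1.0000. V = [p*·91.6815 + (1−p*)·11.7091]/1.03 = 30.3475. B = V − Δ·S = -147.3689.
(2,2): S=264.6429. Δ = (V_up−V_dn)/(S_up−S_dn) = (210.7708−91.6815)/(362.5608−243.4715) = 1.0000. V = [p*·210.7708 + (1−p*)·91.6815]/1.03 = 117.2740. B = V − Δ·S = -147.3689.
(1,0): S=129.7200. Δ = (V_up−V_dn)/(S_up−S_dn) = (30.3475−2.7789)/(177.7164−119.3424) = 0.4723. V = [p*·30.3475 + (1−p*)·2.7789]/1.03 = 9.2406. B = V − Δ·S = -52.0230.
(1,1): S=193.1700. Δ = (V_up−V_dn)/(S_up−S_dn) = (117.2740−30.3475)/(264.6429−177.7164) = 1.0000. V = [p*·117.2740 + (1−p*)·30.3475]/1.03 = 50.0934. B = V − Δ·S = -143.0766.
(0,0): S=141.0000. Δ = (V_up−V_dn)/(S_up−S_dn) = (50.0934−9.2406)/(193.1700−129.7200) = 0.6439. V = [p*·50.0934 + (1−p*)·9.2406]/1.03 = 18.6668. B = V − Δ·S = -72.1170.
Verification: the root portfolio costs Δ(0,0)·S0 + B(0,0) = 18.6668, matching V0.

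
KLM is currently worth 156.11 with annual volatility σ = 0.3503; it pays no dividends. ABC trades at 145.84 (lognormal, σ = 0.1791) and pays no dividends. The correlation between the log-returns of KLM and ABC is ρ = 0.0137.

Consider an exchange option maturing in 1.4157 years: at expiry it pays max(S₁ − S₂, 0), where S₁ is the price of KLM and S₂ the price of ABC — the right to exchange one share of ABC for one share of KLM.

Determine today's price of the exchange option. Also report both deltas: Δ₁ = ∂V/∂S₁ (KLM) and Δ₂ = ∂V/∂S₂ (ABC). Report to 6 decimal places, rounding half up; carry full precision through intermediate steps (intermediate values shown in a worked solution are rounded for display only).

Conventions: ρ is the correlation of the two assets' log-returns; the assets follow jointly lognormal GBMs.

exchange price = 33.212534
Δ1 = 0.647634
Δ2 = -0.465507

σ_eff = √(σ₁² + σ₂² − 2ρσ₁σ₂) = √(0.3503² + 0.1791² − 2·0.0137·0.3503·0.1791) = 0.391239
d₁ = (ln(S₁/S₂) + (q₂ − q₁ + σ_eff²/2)T) / (σ_eff√T) = (ln(156.11/145.84) + (0.0 − 0.0 + 0.076534)·1.4157) / 0.465509 = 0.378940
d₂ = d₁ − σ_eff√T = 0.378940 − 0.465509 = -0.086568
N(d₁) = 0.647634,  N(d₂) = 0.465507
V = S₁·e^{−q₁T}·N(d₁) − S₂·e^{−q₂T}·N(d₂) = 101.102117 − 67.889583 = 33.212534
Key observation: the rate r is irrelevant here: denominating values in ABC turns the exchange into a ratio option on S₁/S₂, and discounting at r drops out.
Δ₁ = e^{−q₁T}·N(d₁) = 0.647634;  Δ₂ = −e^{−q₂T}·N(d₂) = -0.465507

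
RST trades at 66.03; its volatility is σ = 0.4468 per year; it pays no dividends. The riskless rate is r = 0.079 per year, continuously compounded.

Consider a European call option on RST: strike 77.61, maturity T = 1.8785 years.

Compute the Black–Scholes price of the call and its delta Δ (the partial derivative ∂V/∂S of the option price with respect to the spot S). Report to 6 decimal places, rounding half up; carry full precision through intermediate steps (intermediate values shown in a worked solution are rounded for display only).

σ√T = 0.4468·√1.8785 = 0.612377
d₁ = (ln(S/K) + (r+σ²/2)T) / (σ√T) = (ln(66.03/77.61) + (0.079+0.4468²/2)·1.8785) / 0.612377 = (-0.161587 + 0.335904) / 0.612377 = 0.284657
d₂ = d₁ − σ√T = 0.284657 − 0.612377 = -0.327720
e^{−rT} = 0.862085
N(d₁) = 0.612046,  N(d₂) = 0.371562
Call price V = S·N(d₁) − K·e^{−rT}·N(d₂) = 40.413422 − 24.859852 = 15.553570
Δ = N(d₁) = 0.612046

price = 15.553570
Δ = 0.612046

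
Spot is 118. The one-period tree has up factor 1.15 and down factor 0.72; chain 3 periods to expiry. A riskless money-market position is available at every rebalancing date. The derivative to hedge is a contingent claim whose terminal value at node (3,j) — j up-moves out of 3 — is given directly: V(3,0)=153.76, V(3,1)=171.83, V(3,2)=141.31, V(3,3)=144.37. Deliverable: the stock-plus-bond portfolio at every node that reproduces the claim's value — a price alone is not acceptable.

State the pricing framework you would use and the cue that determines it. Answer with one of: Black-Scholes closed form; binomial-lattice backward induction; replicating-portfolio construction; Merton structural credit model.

framework: replicating-portfolio construction

Key observation: the task asks for the hedge itself — share and bond holdings at every node of the 3-period tree on spot 118 with factors 1.15/0.72 — which is exactly what the replicating-portfolio construction produces.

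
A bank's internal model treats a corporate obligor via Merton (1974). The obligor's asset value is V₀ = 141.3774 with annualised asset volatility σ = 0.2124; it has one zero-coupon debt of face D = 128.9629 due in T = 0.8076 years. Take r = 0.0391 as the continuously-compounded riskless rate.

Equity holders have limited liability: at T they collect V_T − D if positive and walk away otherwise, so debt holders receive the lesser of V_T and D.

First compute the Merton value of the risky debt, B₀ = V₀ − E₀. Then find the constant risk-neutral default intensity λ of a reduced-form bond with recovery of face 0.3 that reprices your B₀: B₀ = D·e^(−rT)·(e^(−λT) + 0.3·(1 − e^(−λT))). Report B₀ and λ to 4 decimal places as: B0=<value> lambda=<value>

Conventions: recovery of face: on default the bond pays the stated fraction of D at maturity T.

B0=121.0023 lambda=0.0572

With assets at 141.3774 and a single debt payment of 128.9629 at 0.8076 years:
d₁ = [ln(V₀/D) + (r + σ²/2)T] / (σ√T)
   = [ln(141.3774/128.9629) + (0.0391 + 0.5·0.2124²)·0.8076] / (0.2124·√0.8076)
   = [0.091908 + 0.049794] / 0.190877 = 0.742376
d₂ = d₁ − σ√T = 0.742376 − 0.190877 = 0.551500
N(d₁) = 0.771070,  N(d₂) = 0.709354,  e^(−rT) = 0.968916
E₀ = V₀·N(d₁) − D·e^(−rT)·N(d₂)
   = 141.3774·0.771070 − 128.9629·0.968916·0.709354 = 20.375073
B₀ = V₀ − E₀ = 141.3774 − 20.375073 = 121.002327
e^(−λT) = (B₀·e^(rT)/D − 0.3)/(1 − 0.3) = (121.0023·1.032081/128.9629 − 0.3)/0.7 = 0.95481841
λ = −ln(0.95481841)/0.8076 = 0.057249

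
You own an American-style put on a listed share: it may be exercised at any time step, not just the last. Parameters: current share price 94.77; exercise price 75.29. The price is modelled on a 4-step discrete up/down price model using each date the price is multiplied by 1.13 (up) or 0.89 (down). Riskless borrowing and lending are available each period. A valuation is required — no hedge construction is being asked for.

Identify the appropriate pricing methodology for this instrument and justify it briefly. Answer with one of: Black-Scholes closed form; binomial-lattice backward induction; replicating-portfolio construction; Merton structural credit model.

Key observation: early exercise of the strike-75.29 put must be checked at each of the 4 dates (spot 94.77), which forces a node-by-node comparison of intrinsic and continuation value backward from expiry.

framework: binomial-lattice backward induction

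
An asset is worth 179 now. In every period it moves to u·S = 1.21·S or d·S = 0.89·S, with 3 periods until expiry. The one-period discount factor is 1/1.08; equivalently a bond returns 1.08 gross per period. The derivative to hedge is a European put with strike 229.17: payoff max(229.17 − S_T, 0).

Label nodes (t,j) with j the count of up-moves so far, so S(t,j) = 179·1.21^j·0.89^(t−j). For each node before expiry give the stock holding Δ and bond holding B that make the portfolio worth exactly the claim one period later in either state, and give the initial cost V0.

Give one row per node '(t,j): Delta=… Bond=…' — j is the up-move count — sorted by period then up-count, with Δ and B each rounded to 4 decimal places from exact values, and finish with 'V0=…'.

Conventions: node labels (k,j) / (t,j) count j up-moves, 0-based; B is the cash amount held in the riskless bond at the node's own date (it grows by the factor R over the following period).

(0,0): Delta=-0.5281 Bond=113.4466
(1,0): Delta=-0.9560 Bond=190.7059
(1,1): Delta=-0.3127 Bond=75.8703
(2,0): Delta=-1.0000 Bond=212.1944
(2,1): Delta=-0.9339 Bond=201.6984
(2,2): Delta=0.0000 Bond=0.0000
V0=18.9251

Under the risk-neutral measure, an up-move has probability p* = (R−d)/(u−d) = 0.5938 and values discount at R = 1.08.
Expiry values: V(3,0)=102.9805, V(3,1)=57.6091, V(3,2)=0.0000, V(3,3)=0.0000
(2,0): S=141.7859. Δ = (V_up−V_dn)/(S_up−S_dn) = (57.6091−102.9805)/(171.5609−126.1895) = -1.0000. V = [p*·57.6091 + (1−p*)·102.9805]/1.08 = 70.4085. B = V − Δ·S = 212.1944.
(2,1): S=192.7651. Δ = (V_up−V_dn)/(S_up−S_dn) = (0.0000−57.6091)/(233.2458−171.5609) = -0.9339. V = [p*·0.0000 + (1−p*)·57.6091]/1.08 = 21.6701. B = V − Δ·S = 201.6984.
(2,2): S=262.0739. Δ = (V_up−V_dn)/(S_up−S_dn) = (0.0000−0.0000)/(317.1094−233.2458) = 0.0000. V = [p*·0.0000 + (1−p*)·0.0000]/1.08 = 0.0000. B = V − Δ·S = 0.0000.
(1,0): S=159.3100. Δ = (V_up−V_dn)/(S_up−S_dn) = (21.6701−70.4085)/(192.7651−141.7859) = -0.9560. V = [p*·21.6701 + (1−p*)·70.4085]/1.08 = 38.3982. B = V − Δ·S = 190.7059.
(1,1): S=216.5900. Δ = (V_up−V_dn)/(S_up−S_dn) = (0.0000−21.6701)/(262.0739−192.7651) = -0.3127. V = [p*·0.0000 + (1−p*)·21.6701]/1.08 = 8.1514. B = V − Δ·S = 75.8703.
(0,0): S=179.0000. Δ = (V_up−V_dn)/(S_up−S_dn) = (8.1514−38.3982)/(216.5900−159.3100) = -0.5281. V = [p*·8.1514 + (1−p*)·38.3982]/1.08 = 18.9251. B = V − Δ·S = 113.4466.
Sanity check at the root: Δ(0,0)·S0 + B(0,0) reproduces V0 = 18.9251.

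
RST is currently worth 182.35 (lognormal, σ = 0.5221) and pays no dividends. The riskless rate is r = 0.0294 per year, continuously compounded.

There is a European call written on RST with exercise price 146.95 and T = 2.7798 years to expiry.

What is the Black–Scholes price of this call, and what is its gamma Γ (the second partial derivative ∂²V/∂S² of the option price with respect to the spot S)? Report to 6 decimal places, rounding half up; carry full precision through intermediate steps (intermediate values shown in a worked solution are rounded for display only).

σ√T = 0.5221·√2.7798 = 0.870483
d₁ = (ln(S/K) + (r+σ²/2)T) / (σ√T) = (ln(182.35/146.95) + (0.0294+0.5221²/2)·2.7798) / 0.870483 = (0.215836 + 0.460597) / 0.870483 = 0.777077
d₂ = d₁ − σ√T = 0.777077 − 0.870483 = -0.093407
e^{−rT} = 0.921524
N(d₁) = 0.781443,  N(d₂) = 0.462790
Call price V = S·N(d₁) − K·e^{−rT}·N(d₂) = 142.496172 − 62.670126 = 79.826045
φ(d₁) = (1/√(2π))·e^{−d₁²/2} = 0.294976
Γ = φ(d₁) / (S·σ·√T) = 0.001858

price = 79.826045
Γ = 0.001858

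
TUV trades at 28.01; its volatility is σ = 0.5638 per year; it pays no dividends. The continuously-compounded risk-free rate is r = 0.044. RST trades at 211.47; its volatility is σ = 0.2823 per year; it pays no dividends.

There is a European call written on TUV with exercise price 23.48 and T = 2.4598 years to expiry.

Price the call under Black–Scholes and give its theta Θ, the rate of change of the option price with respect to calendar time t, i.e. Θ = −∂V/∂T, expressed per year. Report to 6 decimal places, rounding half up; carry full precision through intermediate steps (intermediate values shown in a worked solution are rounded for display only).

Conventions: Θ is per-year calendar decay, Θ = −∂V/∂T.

price = 12.252345
Θ = -1.919279

σ√T = 0.5638·√2.4598 = 0.884250
d₁ = (ln(S/K) + (r+σ²/2)T) / (σ√T) = (ln(28.01/23.48) + (0.044+0.5638²/2)·2.4598) / 0.884250 = (0.176413 + 0.499180) / 0.884250 = 0.764029
d₂ = d₁ − σ√T = 0.764029 − 0.884250 = -0.120221
e^{−rT} = 0.897420
N(d₁) = 0.777575,  N(d₂) = 0.452154
Call price V = S·N(d₁) − K·e^{−rT}·N(d₂) = 21.779878 − 9.527533 = 12.252345
φ(d₁) = (1/√(2π))·e^{−d₁²/2} = 0.297956
Θ = −S·φ(d₁)·σ/(2√T) − r·K·e^{−rT}·N(d₂) = −1.500067 − 0.419211 = -1.919279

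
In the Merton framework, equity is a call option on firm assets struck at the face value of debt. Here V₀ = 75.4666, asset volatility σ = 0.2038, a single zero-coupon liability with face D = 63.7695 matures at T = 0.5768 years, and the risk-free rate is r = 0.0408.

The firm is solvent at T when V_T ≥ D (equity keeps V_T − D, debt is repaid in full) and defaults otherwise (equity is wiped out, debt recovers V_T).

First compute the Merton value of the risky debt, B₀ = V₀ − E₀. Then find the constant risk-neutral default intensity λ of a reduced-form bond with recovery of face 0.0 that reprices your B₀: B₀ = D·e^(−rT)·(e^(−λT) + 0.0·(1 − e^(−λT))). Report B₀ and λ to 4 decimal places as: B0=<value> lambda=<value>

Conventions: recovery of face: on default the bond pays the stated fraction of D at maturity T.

B0=61.7394 lambda=0.0153

With assets at 75.4666 and a single debt payment of 63.7695 at 0.5768 years:
d₁ = [ln(V₀/D) + (r + σ²/2)T] / (σ√T)
   = [ln(75.4666/63.7695) + (0.0408 + 0.5·0.2038²)·0.5768] / (0.2038·√0.5768)
   = [0.168415 + 0.035512] / 0.154781 = 1.317523
d₂ = d₁ − σ√T = 1.317523 − 0.154781 = 1.162742
N(d₁) = 0.906168,  N(d₂) = 0.877533,  e^(−rT) = 0.976741
E₀ = V₀·N(d₁) − D·e^(−rT)·N(d₂)
   = 75.4666·0.906168 − 63.7695·0.976741·0.877533 = 13.727156
B₀ = V₀ − E₀ = 75.4666 − 13.727156 = 61.739444
e^(−λT) = (B₀·e^(rT)/D − 0)/(1 − 0) = (61.7394·1.023813/63.7695 − 0)/1 = 0.99121950
λ = −ln(0.99121950)/0.5768 = 0.015290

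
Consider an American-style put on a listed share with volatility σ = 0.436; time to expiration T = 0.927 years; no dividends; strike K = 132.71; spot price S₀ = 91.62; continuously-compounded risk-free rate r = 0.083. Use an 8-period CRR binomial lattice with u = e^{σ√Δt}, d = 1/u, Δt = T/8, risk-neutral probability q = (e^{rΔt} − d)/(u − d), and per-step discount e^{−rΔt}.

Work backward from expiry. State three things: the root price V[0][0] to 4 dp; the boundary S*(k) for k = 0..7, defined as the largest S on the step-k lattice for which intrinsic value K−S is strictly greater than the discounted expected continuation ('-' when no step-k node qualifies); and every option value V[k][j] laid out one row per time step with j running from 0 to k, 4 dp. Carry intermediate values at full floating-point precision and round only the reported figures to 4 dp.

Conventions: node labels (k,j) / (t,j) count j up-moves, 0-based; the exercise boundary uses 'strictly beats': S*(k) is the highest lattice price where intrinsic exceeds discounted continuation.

Δt=0.11588  u=1.16000  d=0.86207  q=0.49540  discount=0.99043
step 8 (expiry): payoffs max(K−S,0) = 104.7627 95.1044 82.1083 64.6209 41.0900 9.4271 0.0000 0.0000 0.0000
step 7: (k=7,j=0): S=32.4187, K−S=100.2913, hold=99.0210 ⇒ V=100.2913 exercise | (k=7,j=1): S=43.6223, K−S=89.0877, hold=87.8175 ⇒ V=89.0877 exercise | (k=7,j=2): S=58.6977, K−S=74.0123, hold=72.7420 ⇒ V=74.0123 exercise | (k=7,j=3): S=78.9831, K−S=53.7269, hold=52.4567 ⇒ V=53.7269 exercise | (k=7,j=4): S=106.2788, K−S=26.4312, hold=25.1610 ⇒ V=26.4312 exercise | (k=7,j=5): S=143.0077, K−S=0.0000, hold=4.7113 ⇒ V=4.7113 continue | (k=7,j=6): S=192.4297, K−S=0.0000, hold=0.0000 ⇒ V=0.0000 continue | (k=7,j=7): S=258.9314, K−S=0.0000, hold=0.0000 ⇒ V=0.0000 continue  boundary S*=106.2788
step 6: (k=6,j=0): S=37.6056, K−S=95.1044, hold=93.8342 ⇒ V=95.1044 exercise | (k=6,j=1): S=50.6017, K−S=82.1083, hold=80.8381 ⇒ V=82.1083 exercise | (k=6,j=2): S=68.0891, K−S=64.6209, hold=63.3507 ⇒ V=64.6209 exercise | (k=6,j=3): S=91.6200, K−S=41.0900, hold=39.8198 ⇒ V=41.0900 exercise | (k=6,j=4): S=123.2829, K−S=9.4271, hold=15.5211 ⇒ V=15.5211 continue | (k=6,j=5): S=165.8883, K−S=0.0000, hold=2.3546 ⇒ V=2.3546 continue | (k=6,j=6): S=223.2176, K−S=0.0000, hold=0.0000 ⇒ V=0.0000 continue  boundary S*=91.6200
step 5: (k=5,j=0): S=43.6223, K−S=89.0877, hold=87.8175 ⇒ V=89.0877 exercise | (k=5,j=1): S=58.6977, K−S=74.0123, hold=72.7420 ⇒ V=74.0123 exercise | (k=5,j=2): S=78.9831, K−S=53.7269, hold=52.4567 ⇒ V=53.7269 exercise | (k=5,j=3): S=106.2788, K−S=26.4312, hold=28.1511 ⇒ V=28.1511 continue | (k=5,j=4): S=143.0077, K−S=0.0000, hold=8.9123 ⇒ V=8.9123 continue | (k=5,j=5): S=192.4297, K−S=0.0000, hold=1.1767 ⇒ V=1.1767 continue  boundary S*=78.9831
step 4: (k=4,j=0): S=50.6017, K−S=82.1083, hold=80.8381 ⇒ V=82.1083 exercise | (k=4,j=1): S=68.0891, K−S=64.6209, hold=63.3507 ⇒ V=64.6209 exercise | (k=4,j=2): S=91.6200, K−S=41.0900, hold=40.6636 ⇒ V=41.0900 exercise | (k=4,j=3): S=123.2829, K−S=9.4271, hold=18.4419 ⇒ V=18.4419 continue | (k=4,j=4): S=165.8883, K−S=0.0000, hold=5.0315 ⇒ V=5.0315 continue  boundary S*=91.6200
step 3: (k=3,j=0): S=58.6977, K−S=74.0123, hold=72.7420 ⇒ V=74.0123 exercise | (k=3,j=1): S=78.9831, K−S=53.7269, hold=52.4567 ⇒ V=53.7269 exercise | (k=3,j=2): S=106.2788, K−S=26.4312, hold=29.5842 ⇒ V=29.5842 continue | (k=3,j=3): S=143.0077, K−S=0.0000, hold=11.6854 ⇒ V=11.6854 continue  boundary S*=78.9831
step 2: (k=2,j=0): S=68.0891, K−S=64.6209, hold=63.3507 ⇒ V=64.6209 exercise | (k=2,j=1): S=91.6200, K−S=41.0900, hold=41.3668 ⇒ V=41.3668 continue | (k=2,j=2): S=123.2829, K−S=9.4271, hold=20.5188 ⇒ V=20.5188 continue  boundary S*=68.0891
step 1: (k=1,j=0): S=78.9831, K−S=53.7269, hold=52.5925 ⇒ V=53.7269 exercise | (k=1,j=1): S=106.2788, K−S=26.4312, hold=30.7416 ⇒ V=30.7416 continue  boundary S*=78.9831
step 0: (k=0,j=0): S=91.6200, K−S=41.0900, hold=41.9347 ⇒ V=41.9347 continue  boundary S*=-

price = 41.9347
boundary = - 78.9831 68.0891 78.9831 91.6200 78.9831 91.6200 106.2788
tree:
41.9347
53.7269 30.7416
64.6209 41.3668 20.5188
74.0123 53.7269 29.5842 11.6854
82.1083 64.6209 41.0900 18.4419 5.0315
89.0877 74.0123 53.7269 28.1511 8.9123 1.1767
95.1044 82.1083 64.6209 41.0900 15.5211 2.3546 0.0000
100.2913 89.0877 74.0123 53.7269 26.4312 4.7113 0.0000 0.0000
104.7627 95.1044 82.1083 64.6209 41.0900 9.4271 0.0000 0.0000 0.0000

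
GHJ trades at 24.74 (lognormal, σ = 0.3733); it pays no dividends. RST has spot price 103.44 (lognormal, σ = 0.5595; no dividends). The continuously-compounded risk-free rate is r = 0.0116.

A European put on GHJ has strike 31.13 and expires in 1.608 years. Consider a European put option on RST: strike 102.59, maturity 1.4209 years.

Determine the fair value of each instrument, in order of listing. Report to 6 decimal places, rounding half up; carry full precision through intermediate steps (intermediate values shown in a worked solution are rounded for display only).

[GHJ put K=31.13]
σ√T = 0.3733·√1.608 = 0.473370
d₁ = (ln(S/K) + (r+σ²/2)T) / (σ√T) = (ln(24.74/31.13) + (0.0116+0.3733²/2)·1.608) / 0.473370 = (-0.229751 + 0.130693) / 0.473370 = -0.209261
d₂ = d₁ − σ√T = -0.209261 − 0.473370 = -0.682632
e^{−rT} = 0.981520
N(−d₁) = 0.582878,  N(−d₂) = 0.752580
price = K·e^{−rT}·N(−d₂) − S·N(−d₁) = 22.994877 − 14.420399 = 8.574478
[RST put K=102.59]
σ√T = 0.5595·√1.4209 = 0.666932
d₁ = (ln(S/K) + (r+σ²/2)T) / (σ√T) = (ln(103.44/102.59) + (0.0116+0.5595²/2)·1.4209) / 0.666932 = (0.008251 + 0.238882) / 0.666932 = 0.370552
d₂ = d₁ − σ√T = 0.370552 − 0.666932 = -0.296380
e^{−rT} = 0.983653
N(−d₁) = 0.355486,  N(−d₂) = 0.616530
price = K·e^{−rT}·N(−d₂) − S·N(−d₁) = 62.215868 − 36.771432 = 25.444436

price(GHJ put K=31.13) = 8.574478
price(RST put K=102.59) = 25.444436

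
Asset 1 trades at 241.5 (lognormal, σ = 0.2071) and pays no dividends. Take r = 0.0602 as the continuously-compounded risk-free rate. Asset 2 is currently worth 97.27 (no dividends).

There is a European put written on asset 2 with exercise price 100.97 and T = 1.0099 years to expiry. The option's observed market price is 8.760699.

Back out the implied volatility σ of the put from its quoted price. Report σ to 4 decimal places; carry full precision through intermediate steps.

At σ = 0.2562 the Black–Scholes value reproduces the quote:
σ√T = 0.2562·√1.0099 = 0.257465
d₁ = (ln(S/K) + (r+σ²/2)T) / (σ√T) = (ln(97.27/100.97) + (0.0602+0.2562²/2)·1.0099) / 0.257465 = (-0.037333 + 0.093940) / 0.257465 = 0.219864
d₂ = d₁ − σ√T = 0.219864 − 0.257465 = -0.037601
e^{−rT} = 0.941015
N(−d₁) = 0.412989,  N(−d₂) = 0.514997
V = K·e^{−rT}·N(−d₂) − S·N(−d₁) = 48.932096 − 40.171397 = 8.760699 (equal to the quote); since ∂V/∂σ > 0 for all σ, the implied volatility is unique

sigma = 0.2562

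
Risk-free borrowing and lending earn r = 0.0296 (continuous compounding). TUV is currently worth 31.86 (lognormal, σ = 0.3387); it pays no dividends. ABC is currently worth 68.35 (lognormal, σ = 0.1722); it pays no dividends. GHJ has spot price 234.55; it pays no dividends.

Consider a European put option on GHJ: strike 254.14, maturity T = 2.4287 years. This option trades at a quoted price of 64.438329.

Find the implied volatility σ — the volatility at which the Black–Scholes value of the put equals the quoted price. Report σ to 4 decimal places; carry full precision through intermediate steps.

sigma = 0.4419

At σ = 0.4419 the Black–Scholes value reproduces the quote:
σ√T = 0.4419·√2.4287 = 0.688670
d₁ = (ln(S/K) + (r+σ²/2)T) / (σ√T) = (ln(234.55/254.14) + (0.0296+0.4419²/2)·2.4287) / 0.688670 = (-0.080217 + 0.309022) / 0.688670 = 0.332243
d₂ = d₁ − σ√T = 0.332243 − 0.688670 = -0.356426
e^{−rT} = 0.930634
N(−d₁) = 0.369853,  N(−d₂) = 0.639239
V = K·e^{−rT}·N(−d₂) − S·N(−d₁) = 151.187288 − 86.748959 = 64.438329 (matching the quote); vega is positive throughout, so no other σ reproduces this price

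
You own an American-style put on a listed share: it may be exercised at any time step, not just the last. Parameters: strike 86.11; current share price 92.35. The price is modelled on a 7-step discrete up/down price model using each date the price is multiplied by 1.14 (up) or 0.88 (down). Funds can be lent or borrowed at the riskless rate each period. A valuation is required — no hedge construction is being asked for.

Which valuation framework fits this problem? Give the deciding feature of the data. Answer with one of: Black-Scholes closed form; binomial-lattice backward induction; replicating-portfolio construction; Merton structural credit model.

Key observation: an American put (K = 86.11, S₀ = 92.35) on a 7-date tree has no closed form — the optimal stopping decision is embedded and must be resolved recursively from expiry.

framework: binomial-lattice backward induction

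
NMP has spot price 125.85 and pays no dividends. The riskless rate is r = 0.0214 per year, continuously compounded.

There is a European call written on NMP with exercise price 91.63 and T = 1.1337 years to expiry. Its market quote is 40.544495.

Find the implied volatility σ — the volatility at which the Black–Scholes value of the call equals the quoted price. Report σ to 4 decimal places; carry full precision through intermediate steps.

sigma = 0.3608

At σ = 0.3608 the Black–Scholes value reproduces the quote:
σ√T = 0.3608·√1.1337 = 0.384163
d₁ = (ln(S/K) + (r+σ²/2)T) / (σ√T) = (ln(125.85/91.63) + (0.0214+0.3608²/2)·1.1337) / 0.384163 = (0.317332 + 0.098052) / 0.384163 = 1.081270
d₂ = d₁ − σ√T = 1.081270 − 0.384163 = 0.697106
e^{−rT} = 0.976031
N(d₁) = 0.860211,  N(d₂) = 0.757132
V = S·N(d₁) − K·e^{−rT}·N(d₂) = 108.257602 − 67.713107 = 40.544495 (the quoted price), and the Black–Scholes price is strictly increasing in σ, so σ is unique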